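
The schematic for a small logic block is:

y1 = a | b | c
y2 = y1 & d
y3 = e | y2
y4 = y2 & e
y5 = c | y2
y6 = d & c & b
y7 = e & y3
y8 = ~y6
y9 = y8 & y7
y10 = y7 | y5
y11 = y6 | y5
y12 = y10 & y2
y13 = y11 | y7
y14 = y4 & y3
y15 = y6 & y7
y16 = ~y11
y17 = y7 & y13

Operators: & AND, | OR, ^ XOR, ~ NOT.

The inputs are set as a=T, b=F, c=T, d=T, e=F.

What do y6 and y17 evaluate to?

y6 = F; y17 = F

y1 = a OR b OR c = T OR F OR T = T
y2 = y1 AND d = T AND T = T
y3 = e OR y2 = F OR T = T
y5 = c OR y2 = T OR T = T
y6 = d AND c AND b = T AND T AND F = F
y7 = e AND y3 = F AND T = F
y11 = y6 OR y5 = F OR T = T
y13 = y11 OR y7 = T OR F = T
y17 = y7 AND y13 = F AND T = F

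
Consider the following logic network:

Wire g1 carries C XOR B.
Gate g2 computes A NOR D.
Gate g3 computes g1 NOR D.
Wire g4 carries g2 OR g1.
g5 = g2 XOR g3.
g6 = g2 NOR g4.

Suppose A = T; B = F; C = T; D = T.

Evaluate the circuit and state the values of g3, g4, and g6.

g1 = C XOR B = T XOR F = T
g2 = A NOR D = T NOR T = F
g3 = g1 NOR D = T NOR T = F
g4 = g2 OR g1 = F OR T = T
g6 = g2 NOR g4 = F NOR T = F

g3 = F  g4 = T  g6 = F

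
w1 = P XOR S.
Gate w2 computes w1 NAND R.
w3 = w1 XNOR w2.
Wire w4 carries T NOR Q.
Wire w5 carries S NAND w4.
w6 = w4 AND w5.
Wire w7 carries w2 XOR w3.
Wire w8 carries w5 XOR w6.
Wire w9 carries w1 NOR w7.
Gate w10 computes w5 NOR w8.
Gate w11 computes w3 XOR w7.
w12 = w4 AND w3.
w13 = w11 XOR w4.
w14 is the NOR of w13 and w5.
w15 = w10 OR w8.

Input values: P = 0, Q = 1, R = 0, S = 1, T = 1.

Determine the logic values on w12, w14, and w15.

w1 = P XOR S = 0 XOR 1 = 1
w2 = w1 NAND R = 1 NAND 0 = 1
w3 = w1 XNOR w2 = 1 XNOR 1 = 1
w4 = T NOR Q = 1 NOR 1 = 0
w5 = S NAND w4 = 1 NAND 0 = 1
w6 = w4 AND w5 = 0 AND 1 = 0
w7 = w2 XOR w3 = 1 XOR 1 = 0
w8 = w5 XOR w6 = 1 XOR 0 = 1
w10 = w5 NOR w8 = 1 NOR 1 = 0
w11 = w3 XOR w7 = 1 XOR 0 = 1
w12 = w4 AND w3 = 0 AND 1 = 0
w13 = w11 XOR w4 = 1 XOR 0 = 1
w14 = w13 NOR w5 = 1 NOR 1 = 0
w15 = w10 OR w8 = 0 OR 1 = 1

w12 = 0  w14 = 0  w15 = 1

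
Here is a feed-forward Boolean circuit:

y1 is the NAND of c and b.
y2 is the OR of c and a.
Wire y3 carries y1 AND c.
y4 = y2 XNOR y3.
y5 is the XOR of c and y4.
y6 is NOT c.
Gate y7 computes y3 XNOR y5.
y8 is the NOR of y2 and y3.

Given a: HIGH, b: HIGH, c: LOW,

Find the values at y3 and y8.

y1 = c NAND b = LOW NAND HIGH = HIGH
y2 = c OR a = LOW OR HIGH = HIGH
y3 = y1 AND c = HIGH AND LOW = LOW
y8 = y2 NOR y3 = HIGH NOR LOW = LOW

y3 = LOW, y8 = LOW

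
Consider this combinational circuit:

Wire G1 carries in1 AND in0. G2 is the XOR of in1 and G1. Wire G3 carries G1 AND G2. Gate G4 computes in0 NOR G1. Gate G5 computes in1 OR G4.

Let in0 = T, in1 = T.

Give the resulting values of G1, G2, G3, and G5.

G1 = T; G2 = F; G3 = F; G5 = T

G1 = in1 AND in0 = T AND T = T
G2 = in1 XOR G1 = T XOR T = F
G3 = G1 AND G2 = T AND F = F
G4 = in0 NOR G1 = T NOR T = F
G5 = in1 OR G4 = T OR F = T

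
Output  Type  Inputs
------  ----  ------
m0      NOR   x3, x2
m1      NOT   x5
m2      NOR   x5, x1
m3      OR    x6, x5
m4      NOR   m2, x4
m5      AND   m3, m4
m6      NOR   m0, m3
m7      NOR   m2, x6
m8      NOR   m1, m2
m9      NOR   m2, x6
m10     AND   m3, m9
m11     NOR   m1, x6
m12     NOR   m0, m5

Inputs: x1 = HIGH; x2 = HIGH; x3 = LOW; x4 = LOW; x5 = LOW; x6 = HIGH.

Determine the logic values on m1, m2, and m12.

m0 = x3 NOR x2 = LOW NOR HIGH = LOW
m1 = NOT x5 = NOT LOW = HIGH
m2 = x5 NOR x1 = LOW NOR HIGH = LOW
m3 = x6 OR x5 = HIGH OR LOW = HIGH
m4 = m2 NOR x4 = LOW NOR LOW = HIGH
m5 = m3 AND m4 = HIGH AND HIGH = HIGH
m12 = m0 NOR m5 = LOW NOR HIGH = LOW

m1 = HIGH; m2 = LOW; m12 = LOW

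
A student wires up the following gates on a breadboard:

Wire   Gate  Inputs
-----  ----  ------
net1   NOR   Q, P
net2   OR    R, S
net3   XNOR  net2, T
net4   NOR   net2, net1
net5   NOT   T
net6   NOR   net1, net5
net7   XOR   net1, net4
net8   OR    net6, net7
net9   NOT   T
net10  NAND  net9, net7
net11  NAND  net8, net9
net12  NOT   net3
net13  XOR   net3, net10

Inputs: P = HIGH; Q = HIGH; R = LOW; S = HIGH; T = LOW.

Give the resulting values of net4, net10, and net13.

net4 = LOW  net10 = HIGH  net13 = HIGH

net1 = Q NOR P = HIGH NOR HIGH = LOW
net2 = R OR S = LOW OR HIGH = HIGH
net3 = net2 XNOR T = HIGH XNOR LOW = LOW
net4 = net2 NOR net1 = HIGH NOR LOW = LOW
net7 = net1 XOR net4 = LOW XOR LOW = LOW
net9 = NOT T = NOT LOW = HIGH
net10 = net9 NAND net7 = HIGH NAND LOW = HIGH
net13 = net3 XOR net10 = LOW XOR HIGH = HIGH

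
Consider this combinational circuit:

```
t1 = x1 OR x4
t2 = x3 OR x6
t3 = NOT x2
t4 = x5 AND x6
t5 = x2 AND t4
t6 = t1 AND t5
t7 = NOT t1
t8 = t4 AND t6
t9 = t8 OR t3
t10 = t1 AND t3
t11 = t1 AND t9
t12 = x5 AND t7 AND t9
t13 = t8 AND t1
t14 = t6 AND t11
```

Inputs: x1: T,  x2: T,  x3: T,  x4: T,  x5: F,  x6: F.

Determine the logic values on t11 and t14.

t11 = F, t14 = F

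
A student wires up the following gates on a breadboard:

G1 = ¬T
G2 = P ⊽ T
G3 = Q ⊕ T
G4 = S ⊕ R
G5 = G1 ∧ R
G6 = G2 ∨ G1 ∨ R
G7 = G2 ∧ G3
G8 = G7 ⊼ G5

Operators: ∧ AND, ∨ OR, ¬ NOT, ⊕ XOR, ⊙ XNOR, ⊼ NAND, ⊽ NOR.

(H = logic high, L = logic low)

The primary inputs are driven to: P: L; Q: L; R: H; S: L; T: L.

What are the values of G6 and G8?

G1 = NOT T = NOT L = H
G2 = P NOR T = L NOR L = H
G3 = Q XOR T = L XOR L = L
G5 = G1 AND R = H AND H = H
G6 = G2 OR G1 OR R = H OR H OR H = H
G7 = G2 AND G3 = H AND L = L
G8 = G7 NAND G5 = L NAND H = H

G6 = H, G8 = H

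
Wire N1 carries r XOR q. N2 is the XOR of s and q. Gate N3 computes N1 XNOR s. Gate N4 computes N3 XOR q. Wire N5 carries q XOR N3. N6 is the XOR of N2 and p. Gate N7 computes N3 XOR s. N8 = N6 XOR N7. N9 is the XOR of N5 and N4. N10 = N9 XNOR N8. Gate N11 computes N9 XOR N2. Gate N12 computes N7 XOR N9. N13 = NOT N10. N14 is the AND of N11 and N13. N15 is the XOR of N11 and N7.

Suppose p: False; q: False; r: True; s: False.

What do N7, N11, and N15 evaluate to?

N1 = r XOR q = True XOR False = True
N2 = s XOR q = False XOR False = False
N3 = N1 XNOR s = True XNOR False = False
N4 = N3 XOR q = False XOR False = False
N5 = q XOR N3 = False XOR False = False
N7 = N3 XOR s = False XOR False = False
N9 = N5 XOR N4 = False XOR False = False
N11 = N9 XOR N2 = False XOR False = False
N15 = N11 XOR N7 = False XOR False = False

N7 = False; N11 = False; N15 = False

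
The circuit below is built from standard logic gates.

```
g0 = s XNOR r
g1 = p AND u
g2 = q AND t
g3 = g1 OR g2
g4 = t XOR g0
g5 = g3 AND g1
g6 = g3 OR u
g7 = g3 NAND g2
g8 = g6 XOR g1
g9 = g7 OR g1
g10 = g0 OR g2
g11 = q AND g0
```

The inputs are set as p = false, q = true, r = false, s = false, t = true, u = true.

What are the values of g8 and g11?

g8 = true  g11 = true

g0 = s XNOR r = false XNOR false = true
g1 = p AND u = false AND true = false
g2 = q AND t = true AND true = true
g3 = g1 OR g2 = false OR true = true
g6 = g3 OR u = true OR true = true
g8 = g6 XOR g1 = true XOR false = true
g11 = q AND g0 = true AND true = true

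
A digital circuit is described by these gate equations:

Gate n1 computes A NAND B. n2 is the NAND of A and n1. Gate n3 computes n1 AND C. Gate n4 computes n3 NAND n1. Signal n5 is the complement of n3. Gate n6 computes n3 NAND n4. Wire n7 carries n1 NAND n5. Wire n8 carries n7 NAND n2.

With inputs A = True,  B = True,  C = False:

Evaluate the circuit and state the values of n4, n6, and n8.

n4 = True, n6 = True, n8 = False

n1 = A NAND B = True NAND True = False
n2 = A NAND n1 = True NAND False = True
n3 = n1 AND C = False AND False = False
n4 = n3 NAND n1 = False NAND False = True
n5 = NOT n3 = NOT False = True
n6 = n3 NAND n4 = False NAND True = True
n7 = n1 NAND n5 = False NAND True = True
n8 = n7 NAND n2 = True NAND True = False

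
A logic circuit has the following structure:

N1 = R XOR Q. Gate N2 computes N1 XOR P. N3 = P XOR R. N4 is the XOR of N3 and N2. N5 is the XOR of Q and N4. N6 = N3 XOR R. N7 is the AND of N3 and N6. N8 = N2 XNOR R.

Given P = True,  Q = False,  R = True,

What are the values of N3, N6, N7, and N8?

N1 = R XOR Q = True XOR False = True
N2 = N1 XOR P = True XOR True = False
N3 = P XOR R = True XOR True = False
N6 = N3 XOR R = False XOR True = True
N7 = N3 AND N6 = False AND True = False
N8 = N2 XNOR R = False XNOR True = False

N3 = False, N6 = True, N7 = False, N8 = False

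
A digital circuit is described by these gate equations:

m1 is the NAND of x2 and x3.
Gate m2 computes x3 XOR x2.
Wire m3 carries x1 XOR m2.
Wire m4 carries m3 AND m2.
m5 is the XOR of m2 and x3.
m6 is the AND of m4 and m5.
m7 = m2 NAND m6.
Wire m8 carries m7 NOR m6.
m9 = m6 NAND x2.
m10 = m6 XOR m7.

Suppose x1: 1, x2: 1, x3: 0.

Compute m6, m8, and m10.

m6 = 0  m8 = 0  m10 = 1

m2 = x3 XOR x2 = 0 XOR 1 = 1
m3 = x1 XOR m2 = 1 XOR 1 = 0
m4 = m3 AND m2 = 0 AND 1 = 0
m5 = m2 XOR x3 = 1 XOR 0 = 1
m6 = m4 AND m5 = 0 AND 1 = 0
m7 = m2 NAND m6 = 1 NAND 0 = 1
m8 = m7 NOR m6 = 1 NOR 0 = 0
m10 = m6 XOR m7 = 0 XOR 1 = 1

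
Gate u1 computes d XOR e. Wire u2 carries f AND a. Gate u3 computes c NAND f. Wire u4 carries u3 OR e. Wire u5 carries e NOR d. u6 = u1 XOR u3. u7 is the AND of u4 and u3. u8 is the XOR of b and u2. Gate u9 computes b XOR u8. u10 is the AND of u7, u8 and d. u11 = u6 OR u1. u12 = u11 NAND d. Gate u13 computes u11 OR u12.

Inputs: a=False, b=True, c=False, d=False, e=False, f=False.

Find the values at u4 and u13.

u1 = d XOR e = False XOR False = False
u3 = c NAND f = False NAND False = True
u4 = u3 OR e = True OR False = True
u6 = u1 XOR u3 = False XOR True = True
u11 = u6 OR u1 = True OR False = True
u12 = u11 NAND d = True NAND False = True
u13 = u11 OR u12 = True OR True = True

u4 = True, u13 = True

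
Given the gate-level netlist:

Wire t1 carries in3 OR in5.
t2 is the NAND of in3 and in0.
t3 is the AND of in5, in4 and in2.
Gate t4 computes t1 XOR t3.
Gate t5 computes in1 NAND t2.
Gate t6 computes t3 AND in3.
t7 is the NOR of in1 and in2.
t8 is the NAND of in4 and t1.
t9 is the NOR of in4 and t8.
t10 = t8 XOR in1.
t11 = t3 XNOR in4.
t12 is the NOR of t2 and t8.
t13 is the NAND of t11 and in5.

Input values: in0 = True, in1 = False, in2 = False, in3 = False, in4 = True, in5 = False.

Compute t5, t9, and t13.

t5 = True, t9 = False, t13 = True

t1 = in3 OR in5 = False OR False = False
t2 = in3 NAND in0 = False NAND True = True
t3 = in5 AND in4 AND in2 = False AND True AND False = False
t5 = in1 NAND t2 = False NAND True = True
t8 = in4 NAND t1 = True NAND False = True
t9 = in4 NOR t8 = True NOR True = False
t11 = t3 XNOR in4 = False XNOR True = False
t13 = t11 NAND in5 = False NAND False = True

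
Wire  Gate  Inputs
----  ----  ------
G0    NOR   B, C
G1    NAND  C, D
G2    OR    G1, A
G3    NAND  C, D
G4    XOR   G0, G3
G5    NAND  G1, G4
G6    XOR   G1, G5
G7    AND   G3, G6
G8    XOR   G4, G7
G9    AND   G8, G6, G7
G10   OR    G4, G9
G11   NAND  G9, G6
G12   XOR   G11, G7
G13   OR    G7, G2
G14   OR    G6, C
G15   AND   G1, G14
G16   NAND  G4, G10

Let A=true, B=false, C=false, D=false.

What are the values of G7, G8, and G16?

G7 = false  G8 = false  G16 = true

G0 = B NOR C = false NOR false = true
G1 = C NAND D = false NAND false = true
G3 = C NAND D = false NAND false = true
G4 = G0 XOR G3 = true XOR true = false
G5 = G1 NAND G4 = true NAND false = true
G6 = G1 XOR G5 = true XOR true = false
G7 = G3 AND G6 = true AND false = false
G8 = G4 XOR G7 = false XOR false = false
G9 = G8 AND G6 AND G7 = false AND false AND false = false
G10 = G4 OR G9 = false OR false = false
G16 = G4 NAND G10 = false NAND false = true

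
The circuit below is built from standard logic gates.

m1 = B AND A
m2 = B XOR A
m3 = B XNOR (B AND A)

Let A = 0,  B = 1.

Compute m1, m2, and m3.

m1 = 1 AND 0 = 0
m2 = 1 XOR 0 = 1
m3 = 1 XNOR (1 AND 0) = 0

m1 = 0; m2 = 1; m3 = 0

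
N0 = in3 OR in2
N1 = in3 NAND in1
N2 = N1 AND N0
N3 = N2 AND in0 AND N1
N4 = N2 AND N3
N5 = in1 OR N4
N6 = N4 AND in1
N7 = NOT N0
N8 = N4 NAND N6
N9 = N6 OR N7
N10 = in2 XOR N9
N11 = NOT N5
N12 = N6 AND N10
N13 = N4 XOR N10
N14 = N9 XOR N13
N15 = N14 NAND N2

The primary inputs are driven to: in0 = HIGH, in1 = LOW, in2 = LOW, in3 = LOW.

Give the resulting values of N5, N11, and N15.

N0 = in3 OR in2 = LOW OR LOW = LOW
N1 = in3 NAND in1 = LOW NAND LOW = HIGH
N2 = N1 AND N0 = HIGH AND LOW = LOW
N3 = N2 AND in0 AND N1 = LOW AND HIGH AND HIGH = LOW
N4 = N2 AND N3 = LOW AND LOW = LOW
N5 = in1 OR N4 = LOW OR LOW = LOW
N6 = N4 AND in1 = LOW AND LOW = LOW
N7 = NOT N0 = NOT LOW = HIGH
N9 = N6 OR N7 = LOW OR HIGH = HIGH
N10 = in2 XOR N9 = LOW XOR HIGH = HIGH
N11 = NOT N5 = NOT LOW = HIGH
N13 = N4 XOR N10 = LOW XOR HIGH = HIGH
N14 = N9 XOR N13 = HIGH XOR HIGH = LOW
N15 = N14 NAND N2 = LOW NAND LOW = HIGH

N5 = LOW; N11 = HIGH; N15 = HIGH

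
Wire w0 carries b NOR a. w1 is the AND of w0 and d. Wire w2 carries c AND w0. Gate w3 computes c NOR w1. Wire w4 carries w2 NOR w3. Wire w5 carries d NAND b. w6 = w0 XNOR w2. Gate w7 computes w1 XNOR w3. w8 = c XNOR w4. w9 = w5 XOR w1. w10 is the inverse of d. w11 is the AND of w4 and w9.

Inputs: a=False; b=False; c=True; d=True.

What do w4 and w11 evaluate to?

w0 = b NOR a = False NOR False = True
w1 = w0 AND d = True AND True = True
w2 = c AND w0 = True AND True = True
w3 = c NOR w1 = True NOR True = False
w4 = w2 NOR w3 = True NOR False = False
w5 = d NAND b = True NAND False = True
w9 = w5 XOR w1 = True XOR True = False
w11 = w4 AND w9 = False AND False = False

w4 = False; w11 = False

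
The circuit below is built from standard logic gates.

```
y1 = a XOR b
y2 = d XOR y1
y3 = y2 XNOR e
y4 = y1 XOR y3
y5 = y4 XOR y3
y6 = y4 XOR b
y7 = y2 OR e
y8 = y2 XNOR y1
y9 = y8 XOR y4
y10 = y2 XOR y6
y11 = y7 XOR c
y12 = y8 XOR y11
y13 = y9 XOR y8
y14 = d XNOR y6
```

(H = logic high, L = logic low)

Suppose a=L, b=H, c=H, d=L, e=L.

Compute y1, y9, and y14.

y1 = H, y9 = L, y14 = H

y1 = a XOR b = L XOR H = H
y2 = d XOR y1 = L XOR H = H
y3 = y2 XNOR e = H XNOR L = L
y4 = y1 XOR y3 = H XOR L = H
y6 = y4 XOR b = H XOR H = L
y8 = y2 XNOR y1 = H XNOR H = H
y9 = y8 XOR y4 = H XOR H = L
y14 = d XNOR y6 = L XNOR L = H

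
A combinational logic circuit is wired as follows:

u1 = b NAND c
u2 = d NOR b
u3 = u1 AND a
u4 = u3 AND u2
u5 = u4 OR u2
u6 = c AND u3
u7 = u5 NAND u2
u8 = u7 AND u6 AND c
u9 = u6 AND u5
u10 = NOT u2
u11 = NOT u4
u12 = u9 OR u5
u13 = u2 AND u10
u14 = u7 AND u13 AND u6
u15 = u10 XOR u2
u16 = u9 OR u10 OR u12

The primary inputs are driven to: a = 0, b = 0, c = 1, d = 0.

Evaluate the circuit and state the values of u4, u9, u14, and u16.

u1 = b NAND c = 0 NAND 1 = 1
u2 = d NOR b = 0 NOR 0 = 1
u3 = u1 AND a = 1 AND 0 = 0
u4 = u3 AND u2 = 0 AND 1 = 0
u5 = u4 OR u2 = 0 OR 1 = 1
u6 = c AND u3 = 1 AND 0 = 0
u7 = u5 NAND u2 = 1 NAND 1 = 0
u9 = u6 AND u5 = 0 AND 1 = 0
u10 = NOT u2 = NOT 1 = 0
u12 = u9 OR u5 = 0 OR 1 = 1
u13 = u2 AND u10 = 1 AND 0 = 0
u14 = u7 AND u13 AND u6 = 0 AND 0 AND 0 = 0
u16 = u9 OR u10 OR u12 = 0 OR 0 OR 1 = 1

u4 = 0  u9 = 0  u14 = 0  u16 = 1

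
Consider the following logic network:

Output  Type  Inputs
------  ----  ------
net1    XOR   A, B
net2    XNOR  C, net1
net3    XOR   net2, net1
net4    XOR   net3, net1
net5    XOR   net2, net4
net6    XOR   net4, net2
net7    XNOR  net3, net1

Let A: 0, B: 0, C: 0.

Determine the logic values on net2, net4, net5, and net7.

net2 = 1; net4 = 1; net5 = 0; net7 = 0

net1 = A XOR B = 0 XOR 0 = 0
net2 = C XNOR net1 = 0 XNOR 0 = 1
net3 = net2 XOR net1 = 1 XOR 0 = 1
net4 = net3 XOR net1 = 1 XOR 0 = 1
net5 = net2 XOR net4 = 1 XOR 1 = 0
net7 = net3 XNOR net1 = 1 XNOR 0 = 0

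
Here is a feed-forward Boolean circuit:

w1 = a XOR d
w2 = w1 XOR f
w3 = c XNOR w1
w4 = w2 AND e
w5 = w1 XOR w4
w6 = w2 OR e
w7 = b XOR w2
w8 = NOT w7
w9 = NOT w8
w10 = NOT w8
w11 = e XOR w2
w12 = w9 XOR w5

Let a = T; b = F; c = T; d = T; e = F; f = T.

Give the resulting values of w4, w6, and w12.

w1 = a XOR d = T XOR T = F
w2 = w1 XOR f = F XOR T = T
w4 = w2 AND e = T AND F = F
w5 = w1 XOR w4 = F XOR F = F
w6 = w2 OR e = T OR F = T
w7 = b XOR w2 = F XOR T = T
w8 = NOT w7 = NOT T = F
w9 = NOT w8 = NOT F = T
w12 = w9 XOR w5 = T XOR F = T

w4 = F; w6 = T; w12 = T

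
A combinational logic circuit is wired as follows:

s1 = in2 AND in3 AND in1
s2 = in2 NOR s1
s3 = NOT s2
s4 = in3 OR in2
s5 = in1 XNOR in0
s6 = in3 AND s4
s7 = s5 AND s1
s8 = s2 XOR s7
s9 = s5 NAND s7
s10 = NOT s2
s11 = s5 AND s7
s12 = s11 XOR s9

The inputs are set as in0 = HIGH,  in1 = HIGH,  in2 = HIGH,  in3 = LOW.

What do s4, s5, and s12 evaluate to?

s4 = HIGH; s5 = HIGH; s12 = HIGH

s1 = in2 AND in3 AND in1 = HIGH AND LOW AND HIGH = LOW
s4 = in3 OR in2 = LOW OR HIGH = HIGH
s5 = in1 XNOR in0 = HIGH XNOR HIGH = HIGH
s7 = s5 AND s1 = HIGH AND LOW = LOW
s9 = s5 NAND s7 = HIGH NAND LOW = HIGH
s11 = s5 AND s7 = HIGH AND LOW = LOW
s12 = s11 XOR s9 = LOW XOR HIGH = HIGH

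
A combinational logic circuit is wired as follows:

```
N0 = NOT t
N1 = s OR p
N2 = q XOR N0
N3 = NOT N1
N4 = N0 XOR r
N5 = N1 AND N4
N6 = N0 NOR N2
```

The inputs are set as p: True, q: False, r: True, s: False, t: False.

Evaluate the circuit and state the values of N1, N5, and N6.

N0 = NOT t = NOT False = True
N1 = s OR p = False OR True = True
N2 = q XOR N0 = False XOR True = True
N4 = N0 XOR r = True XOR True = False
N5 = N1 AND N4 = True AND False = False
N6 = N0 NOR N2 = True NOR True = False

N1 = True, N5 = False, N6 = False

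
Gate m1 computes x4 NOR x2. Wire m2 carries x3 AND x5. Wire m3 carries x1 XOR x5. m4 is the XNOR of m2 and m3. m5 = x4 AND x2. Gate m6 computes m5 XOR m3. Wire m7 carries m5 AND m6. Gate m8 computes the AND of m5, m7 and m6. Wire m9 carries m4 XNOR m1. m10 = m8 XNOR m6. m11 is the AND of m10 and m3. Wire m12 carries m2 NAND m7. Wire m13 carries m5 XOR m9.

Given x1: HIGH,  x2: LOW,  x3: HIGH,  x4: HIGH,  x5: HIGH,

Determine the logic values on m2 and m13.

m1 = x4 NOR x2 = HIGH NOR LOW = LOW
m2 = x3 AND x5 = HIGH AND HIGH = HIGH
m3 = x1 XOR x5 = HIGH XOR HIGH = LOW
m4 = m2 XNOR m3 = HIGH XNOR LOW = LOW
m5 = x4 AND x2 = HIGH AND LOW = LOW
m9 = m4 XNOR m1 = LOW XNOR LOW = HIGH
m13 = m5 XOR m9 = LOW XOR HIGH = HIGH

m2 = HIGH, m13 = HIGH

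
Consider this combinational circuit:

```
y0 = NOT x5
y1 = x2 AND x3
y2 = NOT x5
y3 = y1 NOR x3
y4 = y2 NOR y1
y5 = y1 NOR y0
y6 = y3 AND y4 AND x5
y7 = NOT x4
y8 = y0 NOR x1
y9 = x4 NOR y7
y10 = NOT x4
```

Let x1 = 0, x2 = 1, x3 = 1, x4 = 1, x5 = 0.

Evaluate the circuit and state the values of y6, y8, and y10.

y0 = NOT x5 = NOT 0 = 1
y1 = x2 AND x3 = 1 AND 1 = 1
y2 = NOT x5 = NOT 0 = 1
y3 = y1 NOR x3 = 1 NOR 1 = 0
y4 = y2 NOR y1 = 1 NOR 1 = 0
y6 = y3 AND y4 AND x5 = 0 AND 0 AND 0 = 0
y8 = y0 NOR x1 = 1 NOR 0 = 0
y10 = NOT x4 = NOT 1 = 0

y6 = 0, y8 = 0, y10 = 0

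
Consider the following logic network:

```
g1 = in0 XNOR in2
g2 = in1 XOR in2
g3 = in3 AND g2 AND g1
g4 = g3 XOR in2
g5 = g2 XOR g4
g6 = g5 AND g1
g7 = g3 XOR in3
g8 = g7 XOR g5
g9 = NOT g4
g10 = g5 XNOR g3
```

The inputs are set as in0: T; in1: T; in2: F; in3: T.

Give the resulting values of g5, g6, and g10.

g5 = T, g6 = F, g10 = F

g1 = in0 XNOR in2 = T XNOR F = F
g2 = in1 XOR in2 = T XOR F = T
g3 = in3 AND g2 AND g1 = T AND T AND F = F
g4 = g3 XOR in2 = F XOR F = F
g5 = g2 XOR g4 = T XOR F = T
g6 = g5 AND g1 = T AND F = F
g10 = g5 XNOR g3 = T XNOR F = F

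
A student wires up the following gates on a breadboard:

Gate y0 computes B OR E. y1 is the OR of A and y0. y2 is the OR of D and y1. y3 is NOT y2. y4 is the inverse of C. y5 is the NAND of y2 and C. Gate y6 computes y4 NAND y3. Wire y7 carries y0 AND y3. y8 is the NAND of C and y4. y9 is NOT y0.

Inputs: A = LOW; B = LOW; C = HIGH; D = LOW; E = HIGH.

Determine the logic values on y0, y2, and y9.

y0 = HIGH, y2 = HIGH, y9 = LOW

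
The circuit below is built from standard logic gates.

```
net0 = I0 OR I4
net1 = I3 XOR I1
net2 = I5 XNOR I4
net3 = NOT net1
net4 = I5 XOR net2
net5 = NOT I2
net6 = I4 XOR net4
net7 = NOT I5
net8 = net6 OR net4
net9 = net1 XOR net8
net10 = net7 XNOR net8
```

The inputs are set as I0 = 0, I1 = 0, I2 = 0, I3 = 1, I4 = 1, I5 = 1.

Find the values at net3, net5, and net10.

net3 = 0, net5 = 1, net10 = 0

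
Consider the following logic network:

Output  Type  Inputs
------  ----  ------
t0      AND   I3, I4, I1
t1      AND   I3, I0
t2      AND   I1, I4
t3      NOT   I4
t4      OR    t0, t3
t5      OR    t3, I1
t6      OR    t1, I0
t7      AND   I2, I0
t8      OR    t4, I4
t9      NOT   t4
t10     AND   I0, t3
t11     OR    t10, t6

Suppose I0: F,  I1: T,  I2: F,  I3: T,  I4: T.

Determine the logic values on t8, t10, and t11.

t0 = I3 AND I4 AND I1 = T AND T AND T = T
t1 = I3 AND I0 = T AND F = F
t3 = NOT I4 = NOT T = F
t4 = t0 OR t3 = T OR F = T
t6 = t1 OR I0 = F OR F = F
t8 = t4 OR I4 = T OR T = T
t10 = I0 AND t3 = F AND F = F
t11 = t10 OR t6 = F OR F = F

t8 = T, t10 = F, t11 = F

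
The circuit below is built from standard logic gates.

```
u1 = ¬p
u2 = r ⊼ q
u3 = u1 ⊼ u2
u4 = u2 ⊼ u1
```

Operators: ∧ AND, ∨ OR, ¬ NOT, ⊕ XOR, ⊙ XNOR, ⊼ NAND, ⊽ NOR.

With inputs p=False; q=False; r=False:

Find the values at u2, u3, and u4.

u1 = NOT p = NOT False = True
u2 = r NAND q = False NAND False = True
u3 = u1 NAND u2 = True NAND True = False
u4 = u2 NAND u1 = True NAND True = False

u2 = True, u3 = False, u4 = False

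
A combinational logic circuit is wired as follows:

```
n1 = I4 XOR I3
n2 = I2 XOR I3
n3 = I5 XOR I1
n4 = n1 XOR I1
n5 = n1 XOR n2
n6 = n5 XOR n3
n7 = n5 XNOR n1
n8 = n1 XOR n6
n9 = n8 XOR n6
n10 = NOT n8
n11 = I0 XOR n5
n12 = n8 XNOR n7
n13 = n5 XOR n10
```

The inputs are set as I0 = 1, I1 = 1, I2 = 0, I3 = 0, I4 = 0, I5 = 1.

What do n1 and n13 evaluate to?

n1 = 0, n13 = 1

n1 = I4 XOR I3 = 0 XOR 0 = 0
n2 = I2 XOR I3 = 0 XOR 0 = 0
n3 = I5 XOR I1 = 1 XOR 1 = 0
n5 = n1 XOR n2 = 0 XOR 0 = 0
n6 = n5 XOR n3 = 0 XOR 0 = 0
n8 = n1 XOR n6 = 0 XOR 0 = 0
n10 = NOT n8 = NOT 0 = 1
n13 = n5 XOR n10 = 0 XOR 1 = 1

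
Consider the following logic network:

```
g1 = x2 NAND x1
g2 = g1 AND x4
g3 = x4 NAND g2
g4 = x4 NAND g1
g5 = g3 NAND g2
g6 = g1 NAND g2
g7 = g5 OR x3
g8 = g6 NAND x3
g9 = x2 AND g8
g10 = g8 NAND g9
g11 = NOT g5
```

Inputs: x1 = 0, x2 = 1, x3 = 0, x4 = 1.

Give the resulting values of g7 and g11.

g1 = x2 NAND x1 = 1 NAND 0 = 1
g2 = g1 AND x4 = 1 AND 1 = 1
g3 = x4 NAND g2 = 1 NAND 1 = 0
g5 = g3 NAND g2 = 0 NAND 1 = 1
g7 = g5 OR x3 = 1 OR 0 = 1
g11 = NOT g5 = NOT 1 = 0

g7 = 1; g11 = 0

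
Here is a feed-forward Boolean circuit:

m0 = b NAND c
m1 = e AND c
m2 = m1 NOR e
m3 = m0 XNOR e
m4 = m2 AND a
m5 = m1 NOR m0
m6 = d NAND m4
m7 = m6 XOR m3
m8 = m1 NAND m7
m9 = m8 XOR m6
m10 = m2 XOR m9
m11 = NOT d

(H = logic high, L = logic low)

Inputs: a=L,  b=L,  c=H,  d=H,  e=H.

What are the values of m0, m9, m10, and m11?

m0 = b NAND c = L NAND H = H
m1 = e AND c = H AND H = H
m2 = m1 NOR e = H NOR H = L
m3 = m0 XNOR e = H XNOR H = H
m4 = m2 AND a = L AND L = L
m6 = d NAND m4 = H NAND L = H
m7 = m6 XOR m3 = H XOR H = L
m8 = m1 NAND m7 = H NAND L = H
m9 = m8 XOR m6 = H XOR H = L
m10 = m2 XOR m9 = L XOR L = L
m11 = NOT d = NOT H = L

m0 = H  m9 = L  m10 = L  m11 = L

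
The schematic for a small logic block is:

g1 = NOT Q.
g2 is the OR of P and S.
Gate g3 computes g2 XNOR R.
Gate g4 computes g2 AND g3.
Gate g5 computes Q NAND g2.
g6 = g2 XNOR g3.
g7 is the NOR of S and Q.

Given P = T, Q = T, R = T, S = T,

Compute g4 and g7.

g2 = P OR S = T OR T = T
g3 = g2 XNOR R = T XNOR T = T
g4 = g2 AND g3 = T AND T = T
g7 = S NOR Q = T NOR T = F

g4 = T; g7 = F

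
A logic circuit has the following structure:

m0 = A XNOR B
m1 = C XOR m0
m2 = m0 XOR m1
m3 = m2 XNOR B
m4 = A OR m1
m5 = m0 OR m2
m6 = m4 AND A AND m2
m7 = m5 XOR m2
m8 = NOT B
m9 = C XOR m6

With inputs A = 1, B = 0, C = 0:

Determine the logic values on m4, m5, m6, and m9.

m4 = 1, m5 = 0, m6 = 0, m9 = 0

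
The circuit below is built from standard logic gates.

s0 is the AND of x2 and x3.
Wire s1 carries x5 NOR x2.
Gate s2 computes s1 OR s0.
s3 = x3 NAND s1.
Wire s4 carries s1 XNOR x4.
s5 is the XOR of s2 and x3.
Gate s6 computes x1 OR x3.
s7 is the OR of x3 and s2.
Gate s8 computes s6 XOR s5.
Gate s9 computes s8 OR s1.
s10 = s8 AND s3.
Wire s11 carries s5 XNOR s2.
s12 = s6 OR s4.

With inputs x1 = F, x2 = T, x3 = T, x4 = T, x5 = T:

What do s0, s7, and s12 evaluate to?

s0 = T  s7 = T  s12 = T

s0 = x2 AND x3 = T AND T = T
s1 = x5 NOR x2 = T NOR T = F
s2 = s1 OR s0 = F OR T = T
s4 = s1 XNOR x4 = F XNOR T = F
s6 = x1 OR x3 = F OR T = T
s7 = x3 OR s2 = T OR T = T
s12 = s6 OR s4 = T OR F = T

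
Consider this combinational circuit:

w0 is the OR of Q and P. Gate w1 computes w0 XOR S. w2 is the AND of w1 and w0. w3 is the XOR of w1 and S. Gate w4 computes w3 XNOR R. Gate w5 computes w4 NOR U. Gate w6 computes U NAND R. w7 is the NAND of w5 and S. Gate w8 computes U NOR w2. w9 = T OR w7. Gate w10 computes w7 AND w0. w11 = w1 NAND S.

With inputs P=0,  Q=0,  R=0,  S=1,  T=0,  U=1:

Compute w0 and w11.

w0 = Q OR P = 0 OR 0 = 0
w1 = w0 XOR S = 0 XOR 1 = 1
w11 = w1 NAND S = 1 NAND 1 = 0

w0 = 0, w11 = 0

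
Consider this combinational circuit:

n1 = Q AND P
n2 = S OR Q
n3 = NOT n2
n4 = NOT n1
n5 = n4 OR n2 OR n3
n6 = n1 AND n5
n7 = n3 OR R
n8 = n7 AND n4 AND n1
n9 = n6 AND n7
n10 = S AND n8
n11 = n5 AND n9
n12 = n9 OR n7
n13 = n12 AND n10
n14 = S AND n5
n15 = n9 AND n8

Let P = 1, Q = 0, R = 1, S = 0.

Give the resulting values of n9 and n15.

n1 = Q AND P = 0 AND 1 = 0
n2 = S OR Q = 0 OR 0 = 0
n3 = NOT n2 = NOT 0 = 1
n4 = NOT n1 = NOT 0 = 1
n5 = n4 OR n2 OR n3 = 1 OR 0 OR 1 = 1
n6 = n1 AND n5 = 0 AND 1 = 0
n7 = n3 OR R = 1 OR 1 = 1
n8 = n7 AND n4 AND n1 = 1 AND 1 AND 0 = 0
n9 = n6 AND n7 = 0 AND 1 = 0
n15 = n9 AND n8 = 0 AND 0 = 0

n9 = 0, n15 = 0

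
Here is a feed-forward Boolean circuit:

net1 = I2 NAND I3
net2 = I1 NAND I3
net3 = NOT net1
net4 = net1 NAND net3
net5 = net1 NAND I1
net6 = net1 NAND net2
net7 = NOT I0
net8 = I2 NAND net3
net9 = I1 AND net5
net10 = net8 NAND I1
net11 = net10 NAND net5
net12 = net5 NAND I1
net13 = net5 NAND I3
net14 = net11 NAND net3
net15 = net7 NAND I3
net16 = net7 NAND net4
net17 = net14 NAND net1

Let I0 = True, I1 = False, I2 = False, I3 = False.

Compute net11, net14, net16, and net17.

net11 = False; net14 = True; net16 = True; net17 = False

net1 = I2 NAND I3 = False NAND False = True
net3 = NOT net1 = NOT True = False
net4 = net1 NAND net3 = True NAND False = True
net5 = net1 NAND I1 = True NAND False = True
net7 = NOT I0 = NOT True = False
net8 = I2 NAND net3 = False NAND False = True
net10 = net8 NAND I1 = True NAND False = True
net11 = net10 NAND net5 = True NAND True = False
net14 = net11 NAND net3 = False NAND False = True
net16 = net7 NAND net4 = False NAND True = True
net17 = net14 NAND net1 = True NAND True = False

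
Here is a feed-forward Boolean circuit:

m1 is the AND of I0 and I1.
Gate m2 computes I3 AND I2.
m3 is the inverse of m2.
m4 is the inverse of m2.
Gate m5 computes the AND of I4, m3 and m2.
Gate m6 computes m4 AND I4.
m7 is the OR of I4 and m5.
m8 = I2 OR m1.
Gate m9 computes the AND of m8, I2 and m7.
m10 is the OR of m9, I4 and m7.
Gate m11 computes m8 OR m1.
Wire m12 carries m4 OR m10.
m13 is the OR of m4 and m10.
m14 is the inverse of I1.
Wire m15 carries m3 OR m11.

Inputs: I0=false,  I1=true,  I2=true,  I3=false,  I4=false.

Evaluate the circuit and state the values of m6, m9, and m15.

m1 = I0 AND I1 = false AND true = false
m2 = I3 AND I2 = false AND true = false
m3 = NOT m2 = NOT false = true
m4 = NOT m2 = NOT false = true
m5 = I4 AND m3 AND m2 = false AND true AND false = false
m6 = m4 AND I4 = true AND false = false
m7 = I4 OR m5 = false OR false = false
m8 = I2 OR m1 = true OR false = true
m9 = m8 AND I2 AND m7 = true AND true AND false = false
m11 = m8 OR m1 = true OR false = true
m15 = m3 OR m11 = true OR true = true

m6 = false; m9 = false; m15 = true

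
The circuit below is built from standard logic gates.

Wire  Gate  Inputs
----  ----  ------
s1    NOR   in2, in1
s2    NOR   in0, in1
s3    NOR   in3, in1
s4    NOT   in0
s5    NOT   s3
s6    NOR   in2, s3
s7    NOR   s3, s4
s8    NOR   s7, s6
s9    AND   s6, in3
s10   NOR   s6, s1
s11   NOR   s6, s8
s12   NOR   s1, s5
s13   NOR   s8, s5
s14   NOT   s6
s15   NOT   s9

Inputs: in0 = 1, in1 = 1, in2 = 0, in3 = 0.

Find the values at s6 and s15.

s6 = 1; s15 = 1

s3 = in3 NOR in1 = 0 NOR 1 = 0
s6 = in2 NOR s3 = 0 NOR 0 = 1
s9 = s6 AND in3 = 1 AND 0 = 0
s15 = NOT s9 = NOT 0 = 1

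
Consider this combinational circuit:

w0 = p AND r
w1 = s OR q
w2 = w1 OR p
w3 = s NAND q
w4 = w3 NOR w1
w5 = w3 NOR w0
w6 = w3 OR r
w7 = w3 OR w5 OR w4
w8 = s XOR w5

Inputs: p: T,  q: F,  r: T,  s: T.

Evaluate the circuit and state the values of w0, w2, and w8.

w0 = T  w2 = T  w8 = T

w0 = p AND r = T AND T = T
w1 = s OR q = T OR F = T
w2 = w1 OR p = T OR T = T
w3 = s NAND q = T NAND F = T
w5 = w3 NOR w0 = T NOR T = F
w8 = s XOR w5 = T XOR F = T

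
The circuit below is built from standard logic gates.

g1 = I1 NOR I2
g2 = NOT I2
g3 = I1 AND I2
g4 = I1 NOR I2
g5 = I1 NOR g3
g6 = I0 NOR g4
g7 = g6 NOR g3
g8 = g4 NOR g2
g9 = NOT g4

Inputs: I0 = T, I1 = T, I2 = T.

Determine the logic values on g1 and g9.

g1 = F  g9 = T

g1 = I1 NOR I2 = T NOR T = F
g4 = I1 NOR I2 = T NOR T = F
g9 = NOT g4 = NOT F = T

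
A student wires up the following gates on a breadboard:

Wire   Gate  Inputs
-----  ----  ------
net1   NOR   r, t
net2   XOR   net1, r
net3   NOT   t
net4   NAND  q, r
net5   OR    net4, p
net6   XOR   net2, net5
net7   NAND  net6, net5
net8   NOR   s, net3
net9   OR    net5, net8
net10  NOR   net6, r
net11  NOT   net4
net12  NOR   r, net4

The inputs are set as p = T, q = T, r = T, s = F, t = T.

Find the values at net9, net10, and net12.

net9 = T, net10 = F, net12 = F

net1 = r NOR t = T NOR T = F
net2 = net1 XOR r = F XOR T = T
net3 = NOT t = NOT T = F
net4 = q NAND r = T NAND T = F
net5 = net4 OR p = F OR T = T
net6 = net2 XOR net5 = T XOR T = F
net8 = s NOR net3 = F NOR F = T
net9 = net5 OR net8 = T OR T = T
net10 = net6 NOR r = F NOR T = F
net12 = r NOR net4 = T NOR F = F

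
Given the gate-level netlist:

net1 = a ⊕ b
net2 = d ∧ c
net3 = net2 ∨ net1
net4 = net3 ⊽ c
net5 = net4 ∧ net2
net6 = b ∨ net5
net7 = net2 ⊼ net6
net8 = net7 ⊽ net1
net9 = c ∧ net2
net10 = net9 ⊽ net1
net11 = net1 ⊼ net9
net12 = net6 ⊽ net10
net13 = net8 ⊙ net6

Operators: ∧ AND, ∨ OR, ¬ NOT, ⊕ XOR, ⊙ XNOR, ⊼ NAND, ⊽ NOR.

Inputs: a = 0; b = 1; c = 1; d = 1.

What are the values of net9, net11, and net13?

net1 = a XOR b = 0 XOR 1 = 1
net2 = d AND c = 1 AND 1 = 1
net3 = net2 OR net1 = 1 OR 1 = 1
net4 = net3 NOR c = 1 NOR 1 = 0
net5 = net4 AND net2 = 0 AND 1 = 0
net6 = b OR net5 = 1 OR 0 = 1
net7 = net2 NAND net6 = 1 NAND 1 = 0
net8 = net7 NOR net1 = 0 NOR 1 = 0
net9 = c AND net2 = 1 AND 1 = 1
net11 = net1 NAND net9 = 1 NAND 1 = 0
net13 = net8 XNOR net6 = 0 XNOR 1 = 0

net9 = 1, net11 = 0, net13 = 0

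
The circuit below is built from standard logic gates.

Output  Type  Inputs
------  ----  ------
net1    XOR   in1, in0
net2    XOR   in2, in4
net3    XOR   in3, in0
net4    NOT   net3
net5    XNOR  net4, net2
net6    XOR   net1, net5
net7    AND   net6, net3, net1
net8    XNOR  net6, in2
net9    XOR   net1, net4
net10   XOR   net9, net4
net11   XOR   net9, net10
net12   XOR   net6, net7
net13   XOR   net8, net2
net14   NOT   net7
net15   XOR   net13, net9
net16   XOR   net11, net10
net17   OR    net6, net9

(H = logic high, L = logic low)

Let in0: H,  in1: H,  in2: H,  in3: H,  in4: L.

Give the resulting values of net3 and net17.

net3 = L, net17 = H

net1 = in1 XOR in0 = H XOR H = L
net2 = in2 XOR in4 = H XOR L = H
net3 = in3 XOR in0 = H XOR H = L
net4 = NOT net3 = NOT L = H
net5 = net4 XNOR net2 = H XNOR H = H
net6 = net1 XOR net5 = L XOR H = H
net9 = net1 XOR net4 = L XOR H = H
net17 = net6 OR net9 = H OR H = H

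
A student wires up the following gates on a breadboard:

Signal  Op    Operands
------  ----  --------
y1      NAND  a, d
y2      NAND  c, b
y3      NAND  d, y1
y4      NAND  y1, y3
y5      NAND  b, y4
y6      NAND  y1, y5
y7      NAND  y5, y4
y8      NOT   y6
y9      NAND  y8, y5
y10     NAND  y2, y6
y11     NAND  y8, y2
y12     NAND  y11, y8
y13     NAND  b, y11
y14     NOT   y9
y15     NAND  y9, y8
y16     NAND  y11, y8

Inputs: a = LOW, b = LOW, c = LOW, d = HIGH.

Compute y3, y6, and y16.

y1 = a NAND d = LOW NAND HIGH = HIGH
y2 = c NAND b = LOW NAND LOW = HIGH
y3 = d NAND y1 = HIGH NAND HIGH = LOW
y4 = y1 NAND y3 = HIGH NAND LOW = HIGH
y5 = b NAND y4 = LOW NAND HIGH = HIGH
y6 = y1 NAND y5 = HIGH NAND HIGH = LOW
y8 = NOT y6 = NOT LOW = HIGH
y11 = y8 NAND y2 = HIGH NAND HIGH = LOW
y16 = y11 NAND y8 = LOW NAND HIGH = HIGH

y3 = LOW, y6 = LOW, y16 = HIGH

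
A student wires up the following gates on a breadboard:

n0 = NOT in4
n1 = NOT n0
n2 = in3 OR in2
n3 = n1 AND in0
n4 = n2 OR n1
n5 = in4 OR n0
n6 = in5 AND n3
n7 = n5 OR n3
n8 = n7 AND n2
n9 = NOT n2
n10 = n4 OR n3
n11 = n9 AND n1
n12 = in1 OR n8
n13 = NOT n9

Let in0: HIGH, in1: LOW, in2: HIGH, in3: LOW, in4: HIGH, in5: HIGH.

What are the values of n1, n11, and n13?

n0 = NOT in4 = NOT HIGH = LOW
n1 = NOT n0 = NOT LOW = HIGH
n2 = in3 OR in2 = LOW OR HIGH = HIGH
n9 = NOT n2 = NOT HIGH = LOW
n11 = n9 AND n1 = LOW AND HIGH = LOW
n13 = NOT n9 = NOT LOW = HIGH

n1 = HIGH, n11 = LOW, n13 = HIGH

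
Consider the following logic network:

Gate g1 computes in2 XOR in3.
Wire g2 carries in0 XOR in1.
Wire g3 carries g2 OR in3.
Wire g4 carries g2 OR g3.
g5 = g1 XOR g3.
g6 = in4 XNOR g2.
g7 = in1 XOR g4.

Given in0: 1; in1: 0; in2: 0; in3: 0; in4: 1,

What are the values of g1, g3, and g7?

g1 = 0  g3 = 1  g7 = 1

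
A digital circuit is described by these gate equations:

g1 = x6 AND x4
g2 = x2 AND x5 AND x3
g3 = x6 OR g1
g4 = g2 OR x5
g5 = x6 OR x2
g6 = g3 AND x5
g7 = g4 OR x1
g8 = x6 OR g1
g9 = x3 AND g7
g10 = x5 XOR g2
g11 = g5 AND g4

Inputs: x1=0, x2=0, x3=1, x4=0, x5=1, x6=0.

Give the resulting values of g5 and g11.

g5 = 0; g11 = 0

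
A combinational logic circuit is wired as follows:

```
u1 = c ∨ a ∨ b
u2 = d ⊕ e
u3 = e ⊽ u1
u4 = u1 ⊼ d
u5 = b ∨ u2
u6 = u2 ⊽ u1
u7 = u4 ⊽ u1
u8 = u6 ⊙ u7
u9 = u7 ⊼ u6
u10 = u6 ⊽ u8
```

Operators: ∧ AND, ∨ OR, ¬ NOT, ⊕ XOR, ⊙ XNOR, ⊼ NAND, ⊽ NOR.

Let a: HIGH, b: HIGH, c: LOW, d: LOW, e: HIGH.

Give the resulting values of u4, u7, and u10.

u4 = HIGH; u7 = LOW; u10 = LOW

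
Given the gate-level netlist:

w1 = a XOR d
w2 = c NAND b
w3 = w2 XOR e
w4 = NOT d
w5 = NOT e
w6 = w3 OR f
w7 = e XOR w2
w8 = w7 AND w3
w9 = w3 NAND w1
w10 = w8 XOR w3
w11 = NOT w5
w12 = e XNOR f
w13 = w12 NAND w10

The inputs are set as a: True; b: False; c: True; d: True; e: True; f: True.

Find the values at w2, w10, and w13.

w2 = c NAND b = True NAND False = True
w3 = w2 XOR e = True XOR True = False
w7 = e XOR w2 = True XOR True = False
w8 = w7 AND w3 = False AND False = False
w10 = w8 XOR w3 = False XOR False = False
w12 = e XNOR f = True XNOR True = True
w13 = w12 NAND w10 = True NAND False = True

w2 = True; w10 = False; w13 = True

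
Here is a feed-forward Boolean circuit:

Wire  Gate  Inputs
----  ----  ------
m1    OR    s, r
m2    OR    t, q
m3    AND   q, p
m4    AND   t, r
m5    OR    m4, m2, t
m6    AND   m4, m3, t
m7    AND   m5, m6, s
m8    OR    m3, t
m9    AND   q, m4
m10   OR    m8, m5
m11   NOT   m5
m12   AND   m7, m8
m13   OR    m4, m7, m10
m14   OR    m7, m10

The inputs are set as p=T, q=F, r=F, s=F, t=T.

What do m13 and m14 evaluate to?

m13 = T  m14 = T

m2 = t OR q = T OR F = T
m3 = q AND p = F AND T = F
m4 = t AND r = T AND F = F
m5 = m4 OR m2 OR t = F OR T OR T = T
m6 = m4 AND m3 AND t = F AND F AND T = F
m7 = m5 AND m6 AND s = T AND F AND F = F
m8 = m3 OR t = F OR T = T
m10 = m8 OR m5 = T OR T = T
m13 = m4 OR m7 OR m10 = F OR F OR T = T
m14 = m7 OR m10 = F OR T = T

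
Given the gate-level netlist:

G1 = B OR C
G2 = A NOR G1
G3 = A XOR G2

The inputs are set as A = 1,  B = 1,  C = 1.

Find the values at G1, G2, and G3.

G1 = 1; G2 = 0; G3 = 1

G1 = B OR C = 1 OR 1 = 1
G2 = A NOR G1 = 1 NOR 1 = 0
G3 = A XOR G2 = 1 XOR 0 = 1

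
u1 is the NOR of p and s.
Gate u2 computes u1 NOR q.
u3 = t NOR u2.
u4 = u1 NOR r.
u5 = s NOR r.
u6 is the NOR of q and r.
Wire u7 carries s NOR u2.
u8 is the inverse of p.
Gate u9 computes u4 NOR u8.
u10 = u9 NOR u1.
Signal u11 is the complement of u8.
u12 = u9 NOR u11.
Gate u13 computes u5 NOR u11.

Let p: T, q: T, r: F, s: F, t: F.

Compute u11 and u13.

u5 = s NOR r = F NOR F = T
u8 = NOT p = NOT T = F
u11 = NOT u8 = NOT F = T
u13 = u5 NOR u11 = T NOR T = F

u11 = T, u13 = F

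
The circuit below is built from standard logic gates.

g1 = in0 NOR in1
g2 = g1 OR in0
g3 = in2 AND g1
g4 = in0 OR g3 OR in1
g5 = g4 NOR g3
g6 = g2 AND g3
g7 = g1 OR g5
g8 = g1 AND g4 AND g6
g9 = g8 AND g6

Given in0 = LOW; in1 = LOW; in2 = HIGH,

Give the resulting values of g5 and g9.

g1 = in0 NOR in1 = LOW NOR LOW = HIGH
g2 = g1 OR in0 = HIGH OR LOW = HIGH
g3 = in2 AND g1 = HIGH AND HIGH = HIGH
g4 = in0 OR g3 OR in1 = LOW OR HIGH OR LOW = HIGH
g5 = g4 NOR g3 = HIGH NOR HIGH = LOW
g6 = g2 AND g3 = HIGH AND HIGH = HIGH
g8 = g1 AND g4 AND g6 = HIGH AND HIGH AND HIGH = HIGH
g9 = g8 AND g6 = HIGH AND HIGH = HIGH

g5 = LOW  g9 = HIGH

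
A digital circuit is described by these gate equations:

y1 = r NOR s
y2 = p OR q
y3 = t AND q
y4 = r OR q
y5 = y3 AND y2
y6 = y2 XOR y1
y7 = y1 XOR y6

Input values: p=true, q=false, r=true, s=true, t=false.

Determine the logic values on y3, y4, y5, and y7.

y3 = false, y4 = true, y5 = false, y7 = true

y1 = r NOR s = true NOR true = false
y2 = p OR q = true OR false = true
y3 = t AND q = false AND false = false
y4 = r OR q = true OR false = true
y5 = y3 AND y2 = false AND true = false
y6 = y2 XOR y1 = true XOR false = true
y7 = y1 XOR y6 = false XOR true = true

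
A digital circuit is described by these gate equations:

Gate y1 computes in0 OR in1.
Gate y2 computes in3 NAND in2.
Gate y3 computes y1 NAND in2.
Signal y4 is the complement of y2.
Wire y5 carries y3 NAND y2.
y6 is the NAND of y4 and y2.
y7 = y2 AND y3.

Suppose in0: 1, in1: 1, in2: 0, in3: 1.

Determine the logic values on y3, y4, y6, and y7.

y1 = in0 OR in1 = 1 OR 1 = 1
y2 = in3 NAND in2 = 1 NAND 0 = 1
y3 = y1 NAND in2 = 1 NAND 0 = 1
y4 = NOT y2 = NOT 1 = 0
y6 = y4 NAND y2 = 0 NAND 1 = 1
y7 = y2 AND y3 = 1 AND 1 = 1

y3 = 1, y4 = 0, y6 = 1, y7 = 1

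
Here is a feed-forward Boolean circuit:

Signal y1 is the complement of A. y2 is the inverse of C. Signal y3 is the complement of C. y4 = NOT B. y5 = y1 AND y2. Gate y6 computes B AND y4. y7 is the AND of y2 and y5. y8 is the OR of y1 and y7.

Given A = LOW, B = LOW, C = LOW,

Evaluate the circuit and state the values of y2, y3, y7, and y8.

y1 = NOT A = NOT LOW = HIGH
y2 = NOT C = NOT LOW = HIGH
y3 = NOT C = NOT LOW = HIGH
y5 = y1 AND y2 = HIGH AND HIGH = HIGH
y7 = y2 AND y5 = HIGH AND HIGH = HIGH
y8 = y1 OR y7 = HIGH OR HIGH = HIGH

y2 = HIGH, y3 = HIGH, y7 = HIGH, y8 = HIGH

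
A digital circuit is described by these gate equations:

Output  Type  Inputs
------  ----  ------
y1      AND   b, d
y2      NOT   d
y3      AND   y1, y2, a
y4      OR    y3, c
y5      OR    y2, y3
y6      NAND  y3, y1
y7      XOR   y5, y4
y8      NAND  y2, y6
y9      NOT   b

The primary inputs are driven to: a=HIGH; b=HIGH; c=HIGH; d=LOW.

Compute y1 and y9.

y1 = LOW  y9 = LOW

y1 = b AND d = HIGH AND LOW = LOW
y9 = NOT b = NOT HIGH = LOW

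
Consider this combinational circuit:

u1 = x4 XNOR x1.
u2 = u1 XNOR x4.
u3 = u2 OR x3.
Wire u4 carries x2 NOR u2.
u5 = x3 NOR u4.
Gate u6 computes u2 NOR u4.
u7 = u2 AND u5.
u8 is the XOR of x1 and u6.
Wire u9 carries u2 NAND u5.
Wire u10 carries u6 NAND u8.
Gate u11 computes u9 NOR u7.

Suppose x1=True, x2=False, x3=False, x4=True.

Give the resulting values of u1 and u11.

u1 = True, u11 = False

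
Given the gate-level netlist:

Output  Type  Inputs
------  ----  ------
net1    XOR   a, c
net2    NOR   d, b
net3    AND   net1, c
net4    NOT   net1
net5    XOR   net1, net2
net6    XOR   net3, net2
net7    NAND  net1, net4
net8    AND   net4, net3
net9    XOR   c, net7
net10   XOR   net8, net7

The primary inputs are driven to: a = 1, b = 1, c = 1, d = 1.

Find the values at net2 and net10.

net2 = 0; net10 = 1

net1 = a XOR c = 1 XOR 1 = 0
net2 = d NOR b = 1 NOR 1 = 0
net3 = net1 AND c = 0 AND 1 = 0
net4 = NOT net1 = NOT 0 = 1
net7 = net1 NAND net4 = 0 NAND 1 = 1
net8 = net4 AND net3 = 1 AND 0 = 0
net10 = net8 XOR net7 = 0 XOR 1 = 1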